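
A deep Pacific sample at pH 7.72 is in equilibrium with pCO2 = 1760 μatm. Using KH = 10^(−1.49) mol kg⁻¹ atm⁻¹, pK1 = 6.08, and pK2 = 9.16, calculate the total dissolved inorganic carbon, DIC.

DIC = 2.63 mmol/kg

[CO2*] = KH · pCO2 = 10^(−1.49) × 1760×10^-6 = 5.695×10^-5 mol/kg
α₀ = 1/(1 + K1/[H⁺] + K1K2/[H⁺]²) = 1/(1 + 10^+1.64 + 10^+0.20) = 0.02163
DIC = [CO2*]/α₀ = 5.695×10^-5 / 0.02163 = 2.63 mmol/kg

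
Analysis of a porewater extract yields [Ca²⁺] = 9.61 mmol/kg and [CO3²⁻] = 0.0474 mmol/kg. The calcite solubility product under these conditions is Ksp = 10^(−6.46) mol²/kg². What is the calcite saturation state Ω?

Ω = 1.31

Ksp = 10^(−6.46) = 3.467×10^-7
Ω = [Ca²⁺][CO3²⁻]/Ksp = (9.61×10^-3)(0.0474×10^-3) / 3.467×10^-7 = 1.31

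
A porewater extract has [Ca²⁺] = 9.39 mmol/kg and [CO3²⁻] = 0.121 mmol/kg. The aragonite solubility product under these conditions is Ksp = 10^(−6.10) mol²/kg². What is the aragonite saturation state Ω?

Ω = 1.43

Ksp = 10^(−6.10) = 7.943×10^-7
Ω = [Ca²⁺][CO3²⁻]/Ksp = (9.39×10^-3)(0.121×10^-3) / 7.943×10^-7 = 1.43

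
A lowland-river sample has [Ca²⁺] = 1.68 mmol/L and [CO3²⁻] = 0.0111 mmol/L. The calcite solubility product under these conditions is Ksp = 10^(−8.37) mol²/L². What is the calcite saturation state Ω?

Ksp = 10^(−8.37) = 4.266×10^-9
Ω = [Ca²⁺][CO3²⁻]/Ksp = (1.68×10^-3)(0.0111×10^-3) / 4.266×10^-9 = 4.37

Ω = 4.37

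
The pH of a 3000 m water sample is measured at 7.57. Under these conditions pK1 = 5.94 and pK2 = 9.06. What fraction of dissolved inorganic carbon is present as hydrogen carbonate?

α₁ = 1 / (1 + [H⁺]/K1 + K2/[H⁺]) = 1 / (1 + 10^-1.63 + 10^-1.49)
   = 1 / (1 + 0.023442 + 0.032359) = 1/1.0558 = 0.9471

α₁ = 0.947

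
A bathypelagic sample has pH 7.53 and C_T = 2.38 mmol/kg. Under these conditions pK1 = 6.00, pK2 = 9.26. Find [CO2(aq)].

α₀ = 1 / (1 + K1/[H⁺] + K1K2/[H⁺]²) = 1 / (1 + 10^+1.53 + 10^-0.20)
   = 1 / (1 + 33.884 + 0.63096) = 1/35.515 = 0.02816
[CO2*] = α₀ × DIC = 0.02816 × 2.38 = 0.0670 mmol/kg

[CO2*] = 0.0670 mmol/kg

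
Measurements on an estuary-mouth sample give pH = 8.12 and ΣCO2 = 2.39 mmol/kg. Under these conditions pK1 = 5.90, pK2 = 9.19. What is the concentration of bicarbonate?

[HCO3⁻] = 2.19 mmol/kg

α₁ = 1 / (1 + [H⁺]/K1 + K2/[H⁺]) = 1 / (1 + 10^-2.22 + 10^-1.07)
   = 1 / (1 + 0.0060256 + 0.085114) = 1/1.0911 = 0.9165
[HCO3⁻] = α₁ × DIC = 0.9165 × 2.39 = 2.19 mmol/kg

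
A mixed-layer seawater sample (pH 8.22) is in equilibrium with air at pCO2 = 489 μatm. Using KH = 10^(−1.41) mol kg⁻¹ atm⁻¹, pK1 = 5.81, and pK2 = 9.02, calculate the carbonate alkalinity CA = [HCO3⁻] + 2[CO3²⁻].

[CO2*] = KH · pCO2 = 10^(−1.41) × 489×10^-6 = 1.902×10^-5 mol/kg
α₀ = 1/(1 + K1/[H⁺] + K1K2/[H⁺]²) = 1/(1 + 10^+2.41 + 10^+1.61) = 0.003347
DIC = [CO2*]/α₀ = 1.902×10^-5 / 0.003347 = 5.684 mmol/kg
CA = (α₁ + 2α₂)·DIC = (0.8603 + 2×0.1363) × 5.684 = 6.44 mmol/kg

CA = 6.44 mmol/kg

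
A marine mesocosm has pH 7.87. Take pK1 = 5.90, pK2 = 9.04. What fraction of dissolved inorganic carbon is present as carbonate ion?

α₂ = 1 / (1 + [H⁺]/K2 + [H⁺]²/(K1K2)) = 1 / (1 + 10^+1.17 + 10^-0.80)
   = 1 / (1 + 14.791 + 0.15849) = 1/15.950 = 0.06270

α₂ = 0.0627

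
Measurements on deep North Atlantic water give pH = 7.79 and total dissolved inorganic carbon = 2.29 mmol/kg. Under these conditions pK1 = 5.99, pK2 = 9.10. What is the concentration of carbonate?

[CO3²⁻] = 0.105 mmol/kg

α₂ = 1 / (1 + [H⁺]/K2 + [H⁺]²/(K1K2)) = 1 / (1 + 10^+1.31 + 10^-0.49)
   = 1 / (1 + 20.417 + 0.32359) = 1/21.741 = 0.04600
[CO3²⁻] = α₂ × DIC = 0.04600 × 2.29 = 0.105 mmol/kg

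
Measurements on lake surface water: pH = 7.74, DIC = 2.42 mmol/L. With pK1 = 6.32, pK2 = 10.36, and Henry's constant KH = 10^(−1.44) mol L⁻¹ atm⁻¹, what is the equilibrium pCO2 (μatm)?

pCO2 = 2440 μatm

α₀ = 1 / (1 + K1/[H⁺] + K1K2/[H⁺]²) = 1 / (1 + 10^+1.42 + 10^-1.20)
   = 1 / (1 + 26.303 + 0.063096) = 1/27.366 = 0.03654
[CO2*] = α₀ × DIC = 0.03654 × 2.42 = 0.08843 mmol/L
pCO2 = [CO2*]/KH = 8.843×10^-5 / 3.631×10^-2 = 2440 μatm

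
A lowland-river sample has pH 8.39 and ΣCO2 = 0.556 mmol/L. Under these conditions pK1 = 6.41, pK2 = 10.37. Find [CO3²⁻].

[CO3²⁻] = 5.70 μmol/L

α₂ = 1 / (1 + [H⁺]/K2 + [H⁺]²/(K1K2)) = 1 / (1 + 10^+1.98 + 10^+0.00)
   = 1 / (1 + 95.499 + 1.0000) = 1/97.499 = 0.01026
[CO3²⁻] = α₂ × DIC = 0.01026 × 0.556 = 0.00570 mmol/L = 5.70 μmol/L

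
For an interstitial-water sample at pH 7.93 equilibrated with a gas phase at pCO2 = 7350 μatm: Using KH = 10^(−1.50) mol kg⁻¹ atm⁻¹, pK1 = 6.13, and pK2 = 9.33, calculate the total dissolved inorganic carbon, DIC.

[CO2*] = KH · pCO2 = 10^(−1.50) × 7350×10^-6 = 2.324×10^-4 mol/kg
α₀ = 1/(1 + K1/[H⁺] + K1K2/[H⁺]²) = 1/(1 + 10^+1.80 + 10^+0.40) = 0.01501
DIC = [CO2*]/α₀ = 2.324×10^-4 / 0.01501 = 15.5 mmol/kg

DIC = 15.5 mmol/kg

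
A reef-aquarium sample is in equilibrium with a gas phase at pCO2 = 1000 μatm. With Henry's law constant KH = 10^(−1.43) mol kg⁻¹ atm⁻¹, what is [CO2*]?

[CO2*] = 37.2 μmol/kg

KH = 10^(−1.43) = 3.715×10^-2 mol kg⁻¹ atm⁻¹
[CO2*] = KH · pCO2 = 3.715×10^-2 × 1000×10^-6 atm = 3.72×10^-5 mol/kg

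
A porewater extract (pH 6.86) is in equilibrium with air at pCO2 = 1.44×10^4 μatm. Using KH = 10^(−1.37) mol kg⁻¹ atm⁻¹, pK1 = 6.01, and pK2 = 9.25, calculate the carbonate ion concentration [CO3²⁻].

[CO2*] = KH · pCO2 = 10^(−1.37) × 1.44×10^4×10^-6 = 6.143×10^-4 mol/kg
α₀ = 1/(1 + K1/[H⁺] + K1K2/[H⁺]²) = 1/(1 + 10^+0.85 + 10^-1.54) = 0.1233
DIC = [CO2*]/α₀ = 6.143×10^-4 / 0.1233 = 4.981 mmol/kg
[CO3²⁻] = α₂·DIC; α₂ = 0.003557, so [CO3²⁻] = 0.003557 × 4.981 = 0.0177 mmol/kg = 17.7 μmol/kg

[CO3²⁻] = 17.7 μmol/kg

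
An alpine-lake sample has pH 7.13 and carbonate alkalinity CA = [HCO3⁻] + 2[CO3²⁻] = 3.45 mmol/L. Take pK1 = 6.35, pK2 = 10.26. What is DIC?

CA = [HCO3⁻] + 2[CO3²⁻] = (α₁ + 2α₂)·DIC
At pH 7.13: [H⁺]/K1 = 10^-0.78 = 0.16596, K2/[H⁺] = 10^-3.13 = 0.00074131
α₁ = 1/(1 + 0.16596 + 0.00074131) = 1/1.1667 = 0.8571; α₂ = α₁·K2/[H⁺] = 0.0006354
α₁ + 2α₂ = 0.8584
DIC = CA / (α₁ + 2α₂) = 3.45 / 0.8584 = 4.02 mmol/L

DIC = 4.02 mmol/L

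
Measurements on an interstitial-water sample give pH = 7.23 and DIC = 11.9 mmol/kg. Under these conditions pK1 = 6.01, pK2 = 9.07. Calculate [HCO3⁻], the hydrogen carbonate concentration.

[HCO3⁻] = 11.1 mmol/kg

α₁ = 1 / (1 + [H⁺]/K1 + K2/[H⁺]) = 1 / (1 + 10^-1.22 + 10^-1.84)
   = 1 / (1 + 0.060256 + 0.014454) = 1/1.0747 = 0.9305
[HCO3⁻] = α₁ × DIC = 0.9305 × 11.9 = 11.1 mmol/kg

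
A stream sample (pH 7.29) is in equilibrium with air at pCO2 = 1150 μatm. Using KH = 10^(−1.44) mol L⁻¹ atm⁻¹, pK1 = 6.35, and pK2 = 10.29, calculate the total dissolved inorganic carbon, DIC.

DIC = 0.406 mmol/L

[CO2*] = KH · pCO2 = 10^(−1.44) × 1150×10^-6 = 4.175×10^-5 mol/L
α₀ = 1/(1 + K1/[H⁺] + K1K2/[H⁺]²) = 1/(1 + 10^+0.94 + 10^-2.06) = 0.1029
DIC = [CO2*]/α₀ = 4.175×10^-5 / 0.1029 = 0.406 mmol/L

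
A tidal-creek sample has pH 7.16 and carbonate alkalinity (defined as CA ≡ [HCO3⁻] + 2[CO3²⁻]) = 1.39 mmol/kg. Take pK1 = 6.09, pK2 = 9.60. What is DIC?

CA = [HCO3⁻] + 2[CO3²⁻] = (α₁ + 2α₂)·DIC
At pH 7.16: [H⁺]/K1 = 10^-1.07 = 0.085114, K2/[H⁺] = 10^-2.44 = 0.0036308
α₁ = 1/(1 + 0.085114 + 0.0036308) = 1/1.0887 = 0.9185; α₂ = α₁·K2/[H⁺] = 0.003335
α₁ + 2α₂ = 0.9252
DIC = CA / (α₁ + 2α₂) = 1.39 / 0.9252 = 1.50 mmol/kg

DIC = 1.50 mmol/kg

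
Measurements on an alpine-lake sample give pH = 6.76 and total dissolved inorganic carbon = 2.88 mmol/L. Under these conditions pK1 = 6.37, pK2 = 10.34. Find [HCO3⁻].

[HCO3⁻] = 2.05 mmol/L

α₁ = 1 / (1 + [H⁺]/K1 + K2/[H⁺]) = 1 / (1 + 10^-0.39 + 10^-3.58)
   = 1 / (1 + 0.40738 + 0.00026303) = 1/1.4076 = 0.7104
[HCO3⁻] = α₁ × DIC = 0.7104 × 2.88 = 2.05 mmol/L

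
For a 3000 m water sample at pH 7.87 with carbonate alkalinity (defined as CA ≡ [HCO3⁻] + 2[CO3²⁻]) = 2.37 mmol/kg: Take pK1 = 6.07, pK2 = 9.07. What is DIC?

CA = [HCO3⁻] + 2[CO3²⁻] = (α₁ + 2α₂)·DIC
At pH 7.87: [H⁺]/K1 = 10^-1.80 = 0.015849, K2/[H⁺] = 10^-1.20 = 0.063096
α₁ = 1/(1 + 0.015849 + 0.063096) = 1/1.0789 = 0.9268; α₂ = α₁·K2/[H⁺] = 0.05848
α₁ + 2α₂ = 1.0438
DIC = CA / (α₁ + 2α₂) = 2.37 / 1.0438 = 2.27 mmol/kg

DIC = 2.27 mmol/kg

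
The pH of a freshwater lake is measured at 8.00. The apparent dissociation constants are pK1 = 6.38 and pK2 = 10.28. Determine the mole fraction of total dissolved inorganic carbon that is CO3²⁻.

α₂ = 0.00510

α₂ = 1 / (1 + [H⁺]/K2 + [H⁺]²/(K1K2)) = 1 / (1 + 10^+2.28 + 10^+0.66)
   = 1 / (1 + 190.55 + 4.5709) = 1/196.12 = 0.005099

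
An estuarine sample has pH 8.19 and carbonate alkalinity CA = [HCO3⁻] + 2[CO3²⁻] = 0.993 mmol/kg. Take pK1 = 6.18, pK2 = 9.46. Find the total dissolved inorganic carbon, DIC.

CA = [HCO3⁻] + 2[CO3²⁻] = (α₁ + 2α₂)·DIC
At pH 8.19: [H⁺]/K1 = 10^-2.01 = 0.0097724, K2/[H⁺] = 10^-1.27 = 0.053703
α₁ = 1/(1 + 0.0097724 + 0.053703) = 1/1.0635 = 0.9403; α₂ = α₁·K2/[H⁺] = 0.05050
α₁ + 2α₂ = 1.0413
DIC = CA / (α₁ + 2α₂) = 0.993 / 1.0413 = 0.954 mmol/kg

DIC = 0.954 mmol/kg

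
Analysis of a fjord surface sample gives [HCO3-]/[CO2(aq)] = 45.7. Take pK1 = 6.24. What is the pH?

pH = 7.90

From K1 = [H⁺][HCO3-]/[CO2(aq)]:  pH = pK1 + log₁₀([HCO3-]/[CO2(aq)])
log₁₀(45.7) = +1.660
pH = 6.24 + (+1.660) = 7.90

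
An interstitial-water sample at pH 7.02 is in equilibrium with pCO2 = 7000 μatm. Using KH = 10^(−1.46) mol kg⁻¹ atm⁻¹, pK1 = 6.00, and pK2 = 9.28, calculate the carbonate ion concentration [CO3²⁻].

[CO2*] = KH · pCO2 = 10^(−1.46) × 7000×10^-6 = 2.427×10^-4 mol/kg
α₀ = 1/(1 + K1/[H⁺] + K1K2/[H⁺]²) = 1/(1 + 10^+1.02 + 10^-1.24) = 0.08674
DIC = [CO2*]/α₀ = 2.427×10^-4 / 0.08674 = 2.798 mmol/kg
[CO3²⁻] = α₂·DIC; α₂ = 0.004991, so [CO3²⁻] = 0.004991 × 2.798 = 0.0140 mmol/kg = 14.0 μmol/kg

[CO3²⁻] = 14.0 μmol/kg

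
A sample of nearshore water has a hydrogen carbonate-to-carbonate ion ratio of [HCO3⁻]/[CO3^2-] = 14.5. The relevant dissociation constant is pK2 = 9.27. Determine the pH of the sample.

From K2 = [H⁺][CO3^2-]/[HCO3⁻]:  pH = pK2 − log₁₀([HCO3⁻]/[CO3^2-])
log₁₀(14.5) = +1.161
pH = 9.27 − (+1.161) = 8.11

pH = 8.11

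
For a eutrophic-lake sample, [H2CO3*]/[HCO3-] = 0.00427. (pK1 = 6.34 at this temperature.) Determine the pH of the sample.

pH = 8.71

From K1 = [H⁺][HCO3-]/[H2CO3*]:  pH = pK1 − log₁₀([H2CO3*]/[HCO3-])
log₁₀(0.00427) = -2.370
pH = 6.34 − (-2.370) = 8.71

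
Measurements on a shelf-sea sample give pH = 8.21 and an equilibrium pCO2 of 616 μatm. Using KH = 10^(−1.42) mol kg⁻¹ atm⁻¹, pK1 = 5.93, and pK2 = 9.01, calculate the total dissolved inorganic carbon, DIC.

[CO2*] = KH · pCO2 = 10^(−1.42) × 616×10^-6 = 2.342×10^-5 mol/kg
α₀ = 1/(1 + K1/[H⁺] + K1K2/[H⁺]²) = 1/(1 + 10^+2.28 + 10^+1.48) = 0.004510
DIC = [CO2*]/α₀ = 2.342×10^-5 / 0.004510 = 5.19 mmol/kg

DIC = 5.19 mmol/kg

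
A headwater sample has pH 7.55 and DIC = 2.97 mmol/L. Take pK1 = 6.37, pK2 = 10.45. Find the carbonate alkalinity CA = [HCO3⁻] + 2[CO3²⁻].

CA = 2.79 mmol/L

CA = [HCO3⁻] + 2[CO3²⁻] = (α₁ + 2α₂)·DIC
At pH 7.55: [H⁺]/K1 = 10^-1.18 = 0.066069, K2/[H⁺] = 10^-2.90 = 0.0012589
α₁ = 1/(1 + 0.066069 + 0.0012589) = 1/1.0673 = 0.9369; α₂ = α₁·K2/[H⁺] = 0.001180
α₁ + 2α₂ = 0.9393
CA = 0.9393 × 2.97 = 2.79 mmol/L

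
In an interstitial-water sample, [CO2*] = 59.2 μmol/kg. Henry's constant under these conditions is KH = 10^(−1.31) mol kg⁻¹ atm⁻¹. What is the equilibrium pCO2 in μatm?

pCO2 = 1210 μatm

KH = 10^(−1.31) = 4.898×10^-2 mol kg⁻¹ atm⁻¹
pCO2 = [CO2*]/KH = 59.2×10^-6 / 4.898×10^-2 = 1.21×10^-3 atm = 1210 μatm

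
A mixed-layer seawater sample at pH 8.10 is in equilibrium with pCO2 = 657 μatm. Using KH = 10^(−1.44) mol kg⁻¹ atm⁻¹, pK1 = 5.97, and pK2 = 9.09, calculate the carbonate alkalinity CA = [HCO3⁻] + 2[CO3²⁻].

[CO2*] = KH · pCO2 = 10^(−1.44) × 657×10^-6 = 2.385×10^-5 mol/kg
α₀ = 1/(1 + K1/[H⁺] + K1K2/[H⁺]²) = 1/(1 + 10^+2.13 + 10^+1.14) = 0.006680
DIC = [CO2*]/α₀ = 2.385×10^-5 / 0.006680 = 3.571 mmol/kg
CA = (α₁ + 2α₂)·DIC = (0.9011 + 2×0.09221) × 3.571 = 3.88 mmol/kg

CA = 3.88 mmol/kg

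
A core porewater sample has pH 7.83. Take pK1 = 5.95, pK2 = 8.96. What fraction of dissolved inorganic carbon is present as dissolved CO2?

α₀ = 0.0121

α₀ = 1 / (1 + K1/[H⁺] + K1K2/[H⁺]²) = 1 / (1 + 10^+1.88 + 10^+0.75)
   = 1 / (1 + 75.858 + 5.6234) = 1/82.481 = 0.01212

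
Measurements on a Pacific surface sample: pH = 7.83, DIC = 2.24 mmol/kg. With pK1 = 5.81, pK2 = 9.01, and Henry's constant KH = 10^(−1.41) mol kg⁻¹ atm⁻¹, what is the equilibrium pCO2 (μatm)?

α₀ = 1 / (1 + K1/[H⁺] + K1K2/[H⁺]²) = 1 / (1 + 10^+2.02 + 10^+0.84)
   = 1 / (1 + 104.71 + 6.9183) = 1/112.63 = 0.008879
[CO2*] = α₀ × DIC = 0.008879 × 2.24 = 0.01989 mmol/kg = 19.89 μmol/kg
pCO2 = [CO2*]/KH = 1.989×10^-5 / 3.890×10^-2 = 511 μatm

pCO2 = 511 μatm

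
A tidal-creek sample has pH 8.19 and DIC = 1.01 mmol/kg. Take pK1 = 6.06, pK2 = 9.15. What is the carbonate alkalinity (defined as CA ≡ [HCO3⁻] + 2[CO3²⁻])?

CA = [HCO3⁻] + 2[CO3²⁻] = (α₁ + 2α₂)·DIC
At pH 8.19: [H⁺]/K1 = 10^-2.13 = 0.0074131, K2/[H⁺] = 10^-0.96 = 0.10965
α₁ = 1/(1 + 0.0074131 + 0.10965) = 1/1.1171 = 0.8952; α₂ = α₁·K2/[H⁺] = 0.09816
α₁ + 2α₂ = 1.0915
CA = 1.0915 × 1.01 = 1.10 mmol/kg

CA = 1.10 mmol/kg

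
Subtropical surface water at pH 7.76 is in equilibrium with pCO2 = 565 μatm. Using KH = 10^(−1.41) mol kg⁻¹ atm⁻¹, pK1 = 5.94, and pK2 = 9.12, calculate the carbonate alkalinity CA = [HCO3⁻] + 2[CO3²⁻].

[CO2*] = KH · pCO2 = 10^(−1.41) × 565×10^-6 = 2.198×10^-5 mol/kg
α₀ = 1/(1 + K1/[H⁺] + K1K2/[H⁺]²) = 1/(1 + 10^+1.82 + 10^+0.46) = 0.01430
DIC = [CO2*]/α₀ = 2.198×10^-5 / 0.01430 = 1.538 mmol/kg
CA = (α₁ + 2α₂)·DIC = (0.9445 + 2×0.04123) × 1.538 = 1.58 mmol/kg

CA = 1.58 mmol/kg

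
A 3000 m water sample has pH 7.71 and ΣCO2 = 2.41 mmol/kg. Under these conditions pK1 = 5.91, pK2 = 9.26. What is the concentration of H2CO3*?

α₀ = 1 / (1 + K1/[H⁺] + K1K2/[H⁺]²) = 1 / (1 + 10^+1.80 + 10^+0.25)
   = 1 / (1 + 63.096 + 1.7783) = 1/65.874 = 0.01518
[CO2*] = α₀ × DIC = 0.01518 × 2.41 = 0.0366 mmol/kg

[CO2*] = 0.0366 mmol/kg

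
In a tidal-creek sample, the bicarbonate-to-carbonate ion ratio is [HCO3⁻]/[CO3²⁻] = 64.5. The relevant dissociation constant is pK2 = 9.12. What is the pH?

From K2 = [H⁺][CO3²⁻]/[HCO3⁻]:  pH = pK2 − log₁₀([HCO3⁻]/[CO3²⁻])
log₁₀(64.5) = +1.810
pH = 9.12 − (+1.810) = 7.31

pH = 7.31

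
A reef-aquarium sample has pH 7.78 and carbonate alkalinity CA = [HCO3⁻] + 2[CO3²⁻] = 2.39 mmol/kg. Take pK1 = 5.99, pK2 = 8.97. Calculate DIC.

DIC = 2.29 mmol/kg

CA = [HCO3⁻] + 2[CO3²⁻] = (α₁ + 2α₂)·DIC
At pH 7.78: [H⁺]/K1 = 10^-1.79 = 0.016218, K2/[H⁺] = 10^-1.19 = 0.064565
α₁ = 1/(1 + 0.016218 + 0.064565) = 1/1.0808 = 0.9253; α₂ = α₁·K2/[H⁺] = 0.05974
α₁ + 2α₂ = 1.0447
DIC = CA / (α₁ + 2α₂) = 2.39 / 1.0447 = 2.29 mmol/kg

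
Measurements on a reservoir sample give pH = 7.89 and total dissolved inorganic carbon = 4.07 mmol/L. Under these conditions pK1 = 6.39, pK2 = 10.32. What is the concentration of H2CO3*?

α₀ = 1 / (1 + K1/[H⁺] + K1K2/[H⁺]²) = 1 / (1 + 10^+1.50 + 10^-0.93)
   = 1 / (1 + 31.623 + 0.11749) = 1/32.740 = 0.03054
[CO2*] = α₀ × DIC = 0.03054 × 4.07 = 0.124 mmol/L

[CO2*] = 0.124 mmol/L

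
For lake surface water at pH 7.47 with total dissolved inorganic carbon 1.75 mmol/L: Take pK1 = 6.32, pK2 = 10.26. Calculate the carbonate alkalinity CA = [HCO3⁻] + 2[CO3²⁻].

CA = [HCO3⁻] + 2[CO3²⁻] = (α₁ + 2α₂)·DIC
At pH 7.47: [H⁺]/K1 = 10^-1.15 = 0.070795, K2/[H⁺] = 10^-2.79 = 0.0016218
α₁ = 1/(1 + 0.070795 + 0.0016218) = 1/1.0724 = 0.9325; α₂ = α₁·K2/[H⁺] = 0.001512
α₁ + 2α₂ = 0.9355
CA = 0.9355 × 1.75 = 1.64 mmol/L

CA = 1.64 mmol/L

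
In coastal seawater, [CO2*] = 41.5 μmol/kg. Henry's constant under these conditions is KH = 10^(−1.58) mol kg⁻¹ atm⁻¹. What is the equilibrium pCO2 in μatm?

KH = 10^(−1.58) = 2.630×10^-2 mol kg⁻¹ atm⁻¹
pCO2 = [CO2*]/KH = 41.5×10^-6 / 2.630×10^-2 = 1.58×10^-3 atm = 1580 μatm

pCO2 = 1580 μatm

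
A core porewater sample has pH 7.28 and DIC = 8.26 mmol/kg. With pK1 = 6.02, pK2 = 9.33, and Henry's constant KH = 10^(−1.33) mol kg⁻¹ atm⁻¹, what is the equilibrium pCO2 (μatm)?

α₀ = 1 / (1 + K1/[H⁺] + K1K2/[H⁺]²) = 1 / (1 + 10^+1.26 + 10^-0.79)
   = 1 / (1 + 18.197 + 0.16218) = 1/19.359 = 0.05166
[CO2*] = α₀ × DIC = 0.05166 × 8.26 = 0.4267 mmol/kg
pCO2 = [CO2*]/KH = 4.267×10^-4 / 4.677×10^-2 = 9120 μatm

pCO2 = 9120 μatm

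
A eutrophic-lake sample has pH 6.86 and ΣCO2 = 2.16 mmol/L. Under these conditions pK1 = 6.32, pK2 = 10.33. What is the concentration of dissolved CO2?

[CO2*] = 0.483 mmol/L

α₀ = 1 / (1 + K1/[H⁺] + K1K2/[H⁺]²) = 1 / (1 + 10^+0.54 + 10^-2.93)
   = 1 / (1 + 3.4674 + 0.0011749) = 1/4.4685 = 0.2238
[CO2*] = α₀ × DIC = 0.2238 × 2.16 = 0.483 mmol/L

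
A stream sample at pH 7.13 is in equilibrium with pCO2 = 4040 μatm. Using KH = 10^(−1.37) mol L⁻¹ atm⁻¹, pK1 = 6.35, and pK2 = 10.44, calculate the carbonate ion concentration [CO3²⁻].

[CO3²⁻] = 0.509 μmol/L

[CO2*] = KH · pCO2 = 10^(−1.37) × 4040×10^-6 = 1.723×10^-4 mol/L
α₀ = 1/(1 + K1/[H⁺] + K1K2/[H⁺]²) = 1/(1 + 10^+0.78 + 10^-2.53) = 0.1423
DIC = [CO2*]/α₀ = 1.723×10^-4 / 0.1423 = 1.211 mmol/L
[CO3²⁻] = α₂·DIC; α₂ = 0.0004199, so [CO3²⁻] = 0.0004199 × 1.211 = 0.000509 mmol/L = 0.509 μmol/L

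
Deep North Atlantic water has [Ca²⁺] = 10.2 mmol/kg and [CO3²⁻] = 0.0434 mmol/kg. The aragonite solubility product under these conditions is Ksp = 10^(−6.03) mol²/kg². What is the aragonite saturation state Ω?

Ksp = 10^(−6.03) = 9.333×10^-7
Ω = [Ca²⁺][CO3²⁻]/Ksp = (10.2×10^-3)(0.0434×10^-3) / 9.333×10^-7 = 0.474

Ω = 0.474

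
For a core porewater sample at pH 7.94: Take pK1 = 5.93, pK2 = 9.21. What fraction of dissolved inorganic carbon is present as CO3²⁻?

α₂ = 0.0505

α₂ = 1 / (1 + [H⁺]/K2 + [H⁺]²/(K1K2)) = 1 / (1 + 10^+1.27 + 10^-0.74)
   = 1 / (1 + 18.621 + 0.18197) = 1/19.803 = 0.05050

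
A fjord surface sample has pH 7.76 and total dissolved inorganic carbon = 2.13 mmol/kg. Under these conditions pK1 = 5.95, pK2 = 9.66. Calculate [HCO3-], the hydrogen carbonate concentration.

α₁ = 1 / (1 + [H⁺]/K1 + K2/[H⁺]) = 1 / (1 + 10^-1.81 + 10^-1.90)
   = 1 / (1 + 0.015488 + 0.012589) = 1/1.0281 = 0.9727
[HCO3⁻] = α₁ × DIC = 0.9727 × 2.13 = 2.07 mmol/kg

[HCO3⁻] = 2.07 mmol/kg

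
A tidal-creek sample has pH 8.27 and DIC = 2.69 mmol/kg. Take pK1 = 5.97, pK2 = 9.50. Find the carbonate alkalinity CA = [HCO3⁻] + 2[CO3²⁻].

CA = 2.83 mmol/kg

CA = [HCO3⁻] + 2[CO3²⁻] = (α₁ + 2α₂)·DIC
At pH 8.27: [H⁺]/K1 = 10^-2.30 = 0.0050119, K2/[H⁺] = 10^-1.23 = 0.058884
α₁ = 1/(1 + 0.0050119 + 0.058884) = 1/1.0639 = 0.9399; α₂ = α₁·K2/[H⁺] = 0.05535
α₁ + 2α₂ = 1.0506
CA = 1.0506 × 2.69 = 2.83 mmol/kg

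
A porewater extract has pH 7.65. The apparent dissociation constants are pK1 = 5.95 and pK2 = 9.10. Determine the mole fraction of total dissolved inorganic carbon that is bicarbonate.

α₁ = 0.947

α₁ = 1 / (1 + [H⁺]/K1 + K2/[H⁺]) = 1 / (1 + 10^-1.70 + 10^-1.45)
   = 1 / (1 + 0.019953 + 0.035481) = 1/1.0554 = 0.9475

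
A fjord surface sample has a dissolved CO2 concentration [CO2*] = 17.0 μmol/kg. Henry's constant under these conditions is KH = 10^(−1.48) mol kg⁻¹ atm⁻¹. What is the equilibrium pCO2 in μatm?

KH = 10^(−1.48) = 3.311×10^-2 mol kg⁻¹ atm⁻¹
pCO2 = [CO2*]/KH = 17.0×10^-6 / 3.311×10^-2 = 5.13×10^-4 atm = 513 μatm

pCO2 = 513 μatm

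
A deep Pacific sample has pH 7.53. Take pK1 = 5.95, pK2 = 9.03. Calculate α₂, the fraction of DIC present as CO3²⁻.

α₂ = 1 / (1 + [H⁺]/K2 + [H⁺]²/(K1K2)) = 1 / (1 + 10^+1.50 + 10^-0.08)
   = 1 / (1 + 31.623 + 0.83176) = 1/33.455 = 0.02989

α₂ = 0.0299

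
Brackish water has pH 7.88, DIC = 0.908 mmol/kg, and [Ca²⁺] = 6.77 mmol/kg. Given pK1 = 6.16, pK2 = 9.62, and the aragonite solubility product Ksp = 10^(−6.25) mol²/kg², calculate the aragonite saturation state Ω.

α₂ = 1 / (1 + [H⁺]/K2 + [H⁺]²/(K1K2)) = 1 / (1 + 10^+1.74 + 10^+0.02)
   = 1 / (1 + 54.954 + 1.0471) = 1/57.001 = 0.01754
[CO3²⁻] = α₂ × DIC = 0.01754 × 0.908 = 0.01593 mmol/kg = 15.93 μmol/kg
Ksp = 10^(−6.25) = 5.623×10^-7
Ω = [Ca²⁺][CO3²⁻]/Ksp = (6.77×10^-3)(1.593×10^-5) / 5.623×10^-7 = 0.192

Ω = 0.192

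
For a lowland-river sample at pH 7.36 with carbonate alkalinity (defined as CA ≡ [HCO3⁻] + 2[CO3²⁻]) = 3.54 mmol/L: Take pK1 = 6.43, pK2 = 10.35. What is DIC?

DIC = 3.95 mmol/L

CA = [HCO3⁻] + 2[CO3²⁻] = (α₁ + 2α₂)·DIC
At pH 7.36: [H⁺]/K1 = 10^-0.93 = 0.11749, K2/[H⁺] = 10^-2.99 = 0.0010233
α₁ = 1/(1 + 0.11749 + 0.0010233) = 1/1.1185 = 0.8940; α₂ = α₁·K2/[H⁺] = 0.0009149
α₁ + 2α₂ = 0.8959
DIC = CA / (α₁ + 2α₂) = 3.54 / 0.8959 = 3.95 mmol/L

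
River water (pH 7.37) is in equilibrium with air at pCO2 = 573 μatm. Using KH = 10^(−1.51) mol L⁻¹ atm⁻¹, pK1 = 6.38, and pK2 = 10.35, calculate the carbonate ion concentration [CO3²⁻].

[CO2*] = KH · pCO2 = 10^(−1.51) × 573×10^-6 = 1.771×10^-5 mol/L
α₀ = 1/(1 + K1/[H⁺] + K1K2/[H⁺]²) = 1/(1 + 10^+0.99 + 10^-1.99) = 0.09274
DIC = [CO2*]/α₀ = 1.771×10^-5 / 0.09274 = 0.1909 mmol/L
[CO3²⁻] = α₂·DIC; α₂ = 0.0009490, so [CO3²⁻] = 0.0009490 × 0.1909 = 0.000181 mmol/L = 0.181 μmol/L

[CO3²⁻] = 0.181 μmol/L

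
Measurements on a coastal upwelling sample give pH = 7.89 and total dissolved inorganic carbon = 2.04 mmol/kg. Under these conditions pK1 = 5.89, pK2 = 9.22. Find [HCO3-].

α₁ = 1 / (1 + [H⁺]/K1 + K2/[H⁺]) = 1 / (1 + 10^-2.00 + 10^-1.33)
   = 1 / (1 + 0.010000 + 0.046774) = 1/1.0568 = 0.9463
[HCO3⁻] = α₁ × DIC = 0.9463 × 2.04 = 1.93 mmol/kg

[HCO3⁻] = 1.93 mmol/kg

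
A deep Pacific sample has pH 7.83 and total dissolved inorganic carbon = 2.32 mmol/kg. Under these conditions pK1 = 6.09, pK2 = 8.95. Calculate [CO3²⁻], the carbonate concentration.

[CO3²⁻] = 0.161 mmol/kg

α₂ = 1 / (1 + [H⁺]/K2 + [H⁺]²/(K1K2)) = 1 / (1 + 10^+1.12 + 10^-0.62)
   = 1 / (1 + 13.183 + 0.23988) = 1/14.422 = 0.06934
[CO3²⁻] = α₂ × DIC = 0.06934 × 2.32 = 0.161 mmol/kg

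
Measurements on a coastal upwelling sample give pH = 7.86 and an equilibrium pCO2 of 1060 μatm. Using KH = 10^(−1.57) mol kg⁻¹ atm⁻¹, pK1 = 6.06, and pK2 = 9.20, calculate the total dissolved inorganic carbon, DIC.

[CO2*] = KH · pCO2 = 10^(−1.57) × 1060×10^-6 = 2.853×10^-5 mol/kg
α₀ = 1/(1 + K1/[H⁺] + K1K2/[H⁺]²) = 1/(1 + 10^+1.80 + 10^+0.46) = 0.01493
DIC = [CO2*]/α₀ = 2.853×10^-5 / 0.01493 = 1.91 mmol/kg

DIC = 1.91 mmol/kg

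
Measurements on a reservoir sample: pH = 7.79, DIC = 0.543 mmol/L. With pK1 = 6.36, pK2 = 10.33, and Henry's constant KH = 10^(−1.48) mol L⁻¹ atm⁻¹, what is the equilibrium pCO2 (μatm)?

α₀ = 1 / (1 + K1/[H⁺] + K1K2/[H⁺]²) = 1 / (1 + 10^+1.43 + 10^-1.11)
   = 1 / (1 + 26.915 + 0.077625) = 1/27.993 = 0.03572
[CO2*] = α₀ × DIC = 0.03572 × 0.543 = 0.01940 mmol/L = 19.40 μmol/L
pCO2 = [CO2*]/KH = 1.940×10^-5 / 3.311×10^-2 = 586 μatm

pCO2 = 586 μatm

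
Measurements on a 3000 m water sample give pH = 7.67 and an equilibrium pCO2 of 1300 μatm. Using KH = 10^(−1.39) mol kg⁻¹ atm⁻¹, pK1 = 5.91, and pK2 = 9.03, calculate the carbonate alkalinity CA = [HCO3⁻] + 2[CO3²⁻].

[CO2*] = KH · pCO2 = 10^(−1.39) × 1300×10^-6 = 5.296×10^-5 mol/kg
α₀ = 1/(1 + K1/[H⁺] + K1K2/[H⁺]²) = 1/(1 + 10^+1.76 + 10^+0.40) = 0.01638
DIC = [CO2*]/α₀ = 5.296×10^-5 / 0.01638 = 3.233 mmol/kg
CA = (α₁ + 2α₂)·DIC = (0.9425 + 2×0.04114) × 3.233 = 3.31 mmol/kg

CA = 3.31 mmol/kg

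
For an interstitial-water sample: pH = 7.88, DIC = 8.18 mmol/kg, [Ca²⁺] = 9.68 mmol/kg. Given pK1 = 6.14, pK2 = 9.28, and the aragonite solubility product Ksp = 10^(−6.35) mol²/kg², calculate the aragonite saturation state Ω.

Ω = 6.67

α₂ = 1 / (1 + [H⁺]/K2 + [H⁺]²/(K1K2)) = 1 / (1 + 10^+1.40 + 10^-0.34)
   = 1 / (1 + 25.119 + 0.45709) = 1/26.576 = 0.03763
[CO3²⁻] = α₂ × DIC = 0.03763 × 8.18 = 0.3078 mmol/kg
Ksp = 10^(−6.35) = 4.467×10^-7
Ω = [Ca²⁺][CO3²⁻]/Ksp = (9.68×10^-3)(3.078×10^-4) / 4.467×10^-7 = 6.67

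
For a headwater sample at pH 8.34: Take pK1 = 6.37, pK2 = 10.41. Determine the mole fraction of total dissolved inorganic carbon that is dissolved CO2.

α₀ = 1 / (1 + K1/[H⁺] + K1K2/[H⁺]²) = 1 / (1 + 10^+1.97 + 10^-0.10)
   = 1 / (1 + 93.325 + 0.79433) = 1/95.120 = 0.01051

α₀ = 0.0105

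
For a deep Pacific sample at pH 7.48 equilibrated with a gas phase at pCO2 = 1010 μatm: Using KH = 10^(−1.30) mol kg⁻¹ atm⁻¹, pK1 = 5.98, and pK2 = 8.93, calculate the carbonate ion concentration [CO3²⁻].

[CO3²⁻] = 0.0568 mmol/kg

[CO2*] = KH · pCO2 = 10^(−1.30) × 1010×10^-6 = 5.062×10^-5 mol/kg
α₀ = 1/(1 + K1/[H⁺] + K1K2/[H⁺]²) = 1/(1 + 10^+1.50 + 10^+0.05) = 0.02963
DIC = [CO2*]/α₀ = 5.062×10^-5 / 0.02963 = 1.708 mmol/kg
[CO3²⁻] = α₂·DIC; α₂ = 0.03325, so [CO3²⁻] = 0.03325 × 1.708 = 0.0568 mmol/kg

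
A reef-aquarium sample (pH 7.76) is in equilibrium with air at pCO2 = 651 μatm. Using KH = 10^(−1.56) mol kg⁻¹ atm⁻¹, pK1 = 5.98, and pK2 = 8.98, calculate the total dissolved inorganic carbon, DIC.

DIC = 1.16 mmol/kg

[CO2*] = KH · pCO2 = 10^(−1.56) × 651×10^-6 = 1.793×10^-5 mol/kg
α₀ = 1/(1 + K1/[H⁺] + K1K2/[H⁺]²) = 1/(1 + 10^+1.78 + 10^+0.56) = 0.01541
DIC = [CO2*]/α₀ = 1.793×10^-5 / 0.01541 = 1.16 mmol/kg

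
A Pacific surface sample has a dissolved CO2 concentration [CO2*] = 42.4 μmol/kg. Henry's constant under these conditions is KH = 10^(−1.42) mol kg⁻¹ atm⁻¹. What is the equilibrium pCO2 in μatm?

KH = 10^(−1.42) = 3.802×10^-2 mol kg⁻¹ atm⁻¹
pCO2 = [CO2*]/KH = 42.4×10^-6 / 3.802×10^-2 = 1.12×10^-3 atm = 1120 μatm

pCO2 = 1120 μatm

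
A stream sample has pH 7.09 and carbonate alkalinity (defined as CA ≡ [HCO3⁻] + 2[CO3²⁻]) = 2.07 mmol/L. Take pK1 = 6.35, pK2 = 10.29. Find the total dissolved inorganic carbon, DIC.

DIC = 2.44 mmol/L

CA = [HCO3⁻] + 2[CO3²⁻] = (α₁ + 2α₂)·DIC
At pH 7.09: [H⁺]/K1 = 10^-0.74 = 0.18197, K2/[H⁺] = 10^-3.20 = 0.00063096
α₁ = 1/(1 + 0.18197 + 0.00063096) = 1/1.1826 = 0.8456; α₂ = α₁·K2/[H⁺] = 0.0005335
α₁ + 2α₂ = 0.8467
DIC = CA / (α₁ + 2α₂) = 2.07 / 0.8467 = 2.44 mmol/L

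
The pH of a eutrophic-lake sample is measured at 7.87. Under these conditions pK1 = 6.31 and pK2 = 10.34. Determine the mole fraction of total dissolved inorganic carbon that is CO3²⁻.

α₂ = 1 / (1 + [H⁺]/K2 + [H⁺]²/(K1K2)) = 1 / (1 + 10^+2.47 + 10^+0.91)
   = 1 / (1 + 295.12 + 8.1283) = 1/304.25 = 0.003287

α₂ = 0.00329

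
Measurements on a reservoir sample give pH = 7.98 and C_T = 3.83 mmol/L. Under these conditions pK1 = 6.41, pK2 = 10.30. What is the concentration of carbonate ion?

α₂ = 1 / (1 + [H⁺]/K2 + [H⁺]²/(K1K2)) = 1 / (1 + 10^+2.32 + 10^+0.75)
   = 1 / (1 + 208.93 + 5.6234) = 1/215.55 = 0.004639
[CO3²⁻] = α₂ × DIC = 0.004639 × 3.83 = 0.0178 mmol/L = 17.8 μmol/L

[CO3²⁻] = 17.8 μmol/L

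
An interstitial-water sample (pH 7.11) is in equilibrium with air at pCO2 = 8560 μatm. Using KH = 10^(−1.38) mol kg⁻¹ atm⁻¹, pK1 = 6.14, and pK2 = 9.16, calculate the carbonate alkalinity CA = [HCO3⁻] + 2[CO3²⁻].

[CO2*] = KH · pCO2 = 10^(−1.38) × 8560×10^-6 = 3.568×10^-4 mol/kg
α₀ = 1/(1 + K1/[H⁺] + K1K2/[H⁺]²) = 1/(1 + 10^+0.97 + 10^-1.08) = 0.09601
DIC = [CO2*]/α₀ = 3.568×10^-4 / 0.09601 = 3.717 mmol/kg
CA = (α₁ + 2α₂)·DIC = (0.8960 + 2×0.007986) × 3.717 = 3.39 mmol/kg

CA = 3.39 mmol/kg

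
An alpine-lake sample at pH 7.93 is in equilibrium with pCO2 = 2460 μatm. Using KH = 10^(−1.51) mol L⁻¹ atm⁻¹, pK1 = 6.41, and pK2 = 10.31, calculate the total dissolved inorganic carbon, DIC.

DIC = 2.60 mmol/L

[CO2*] = KH · pCO2 = 10^(−1.51) × 2460×10^-6 = 7.602×10^-5 mol/L
α₀ = 1/(1 + K1/[H⁺] + K1K2/[H⁺]²) = 1/(1 + 10^+1.52 + 10^-0.86) = 0.02920
DIC = [CO2*]/α₀ = 7.602×10^-5 / 0.02920 = 2.60 mmol/L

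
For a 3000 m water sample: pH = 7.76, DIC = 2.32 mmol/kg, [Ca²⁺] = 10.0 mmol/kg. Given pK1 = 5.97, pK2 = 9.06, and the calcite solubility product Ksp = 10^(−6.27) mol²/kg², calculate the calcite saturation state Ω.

Ω = 2.03

α₂ = 1 / (1 + [H⁺]/K2 + [H⁺]²/(K1K2)) = 1 / (1 + 10^+1.30 + 10^-0.49)
   = 1 / (1 + 19.953 + 0.32359) = 1/21.276 = 0.04700
[CO3²⁻] = α₂ × DIC = 0.04700 × 2.32 = 0.1090 mmol/kg
Ksp = 10^(−6.27) = 5.370×10^-7
Ω = [Ca²⁺][CO3²⁻]/Ksp = (10.0×10^-3)(1.090×10^-4) / 5.370×10^-7 = 2.03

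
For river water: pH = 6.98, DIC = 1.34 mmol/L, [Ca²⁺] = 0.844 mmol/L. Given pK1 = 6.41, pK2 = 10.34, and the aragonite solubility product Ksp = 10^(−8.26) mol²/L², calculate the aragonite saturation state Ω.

Ω = 0.0708

α₂ = 1 / (1 + [H⁺]/K2 + [H⁺]²/(K1K2)) = 1 / (1 + 10^+3.36 + 10^+2.79)
   = 1 / (1 + 2290.9 + 616.60) = 1/2908.5 = 0.0003438
[CO3²⁻] = α₂ × DIC = 0.0003438 × 1.34 = 0.0004607 mmol/L = 0.4607 μmol/L
Ksp = 10^(−8.26) = 5.495×10^-9
Ω = [Ca²⁺][CO3²⁻]/Ksp = (0.844×10^-3)(4.607×10^-7) / 5.495×10^-9 = 0.0708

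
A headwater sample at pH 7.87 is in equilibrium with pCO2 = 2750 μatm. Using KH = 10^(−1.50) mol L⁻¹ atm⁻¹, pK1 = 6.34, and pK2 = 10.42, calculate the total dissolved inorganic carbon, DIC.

[CO2*] = KH · pCO2 = 10^(−1.50) × 2750×10^-6 = 8.696×10^-5 mol/L
α₀ = 1/(1 + K1/[H⁺] + K1K2/[H⁺]²) = 1/(1 + 10^+1.53 + 10^-1.02) = 0.02859
DIC = [CO2*]/α₀ = 8.696×10^-5 / 0.02859 = 3.04 mmol/L

DIC = 3.04 mmol/L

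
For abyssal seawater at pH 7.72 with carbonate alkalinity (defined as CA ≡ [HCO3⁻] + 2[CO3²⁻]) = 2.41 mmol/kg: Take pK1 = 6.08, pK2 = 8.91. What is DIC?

CA = [HCO3⁻] + 2[CO3²⁻] = (α₁ + 2α₂)·DIC
At pH 7.72: [H⁺]/K1 = 10^-1.64 = 0.022909, K2/[H⁺] = 10^-1.19 = 0.064565
α₁ = 1/(1 + 0.022909 + 0.064565) = 1/1.0875 = 0.9196; α₂ = α₁·K2/[H⁺] = 0.05937
α₁ + 2α₂ = 1.0383
DIC = CA / (α₁ + 2α₂) = 2.41 / 1.0383 = 2.32 mmol/kg

DIC = 2.32 mmol/kg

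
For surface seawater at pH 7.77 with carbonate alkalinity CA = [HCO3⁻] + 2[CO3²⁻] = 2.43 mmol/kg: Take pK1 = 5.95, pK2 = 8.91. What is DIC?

CA = [HCO3⁻] + 2[CO3²⁻] = (α₁ + 2α₂)·DIC
At pH 7.77: [H⁺]/K1 = 10^-1.82 = 0.015136, K2/[H⁺] = 10^-1.14 = 0.072444
α₁ = 1/(1 + 0.015136 + 0.072444) = 1/1.0876 = 0.9195; α₂ = α₁·K2/[H⁺] = 0.06661
α₁ + 2α₂ = 1.0527
DIC = CA / (α₁ + 2α₂) = 2.43 / 1.0527 = 2.31 mmol/kg

DIC = 2.31 mmol/kg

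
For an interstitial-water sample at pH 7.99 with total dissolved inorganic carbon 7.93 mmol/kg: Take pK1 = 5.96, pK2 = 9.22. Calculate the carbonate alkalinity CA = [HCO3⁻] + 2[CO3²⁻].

CA = 8.30 mmol/kg

CA = [HCO3⁻] + 2[CO3²⁻] = (α₁ + 2α₂)·DIC
At pH 7.99: [H⁺]/K1 = 10^-2.03 = 0.0093325, K2/[H⁺] = 10^-1.23 = 0.058884
α₁ = 1/(1 + 0.0093325 + 0.058884) = 1/1.0682 = 0.9361; α₂ = α₁·K2/[H⁺] = 0.05512
α₁ + 2α₂ = 1.0464
CA = 1.0464 × 7.93 = 8.30 mmol/kg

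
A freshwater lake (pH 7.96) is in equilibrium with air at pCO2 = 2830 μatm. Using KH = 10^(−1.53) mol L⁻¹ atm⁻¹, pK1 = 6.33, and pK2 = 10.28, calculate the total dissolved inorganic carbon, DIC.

[CO2*] = KH · pCO2 = 10^(−1.53) × 2830×10^-6 = 8.352×10^-5 mol/L
α₀ = 1/(1 + K1/[H⁺] + K1K2/[H⁺]²) = 1/(1 + 10^+1.63 + 10^-0.69) = 0.02280
DIC = [CO2*]/α₀ = 8.352×10^-5 / 0.02280 = 3.66 mmol/L

DIC = 3.66 mmol/L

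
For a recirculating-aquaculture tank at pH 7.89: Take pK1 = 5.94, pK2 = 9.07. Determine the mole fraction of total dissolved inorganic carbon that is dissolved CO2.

α₀ = 1 / (1 + K1/[H⁺] + K1K2/[H⁺]²) = 1 / (1 + 10^+1.95 + 10^+0.77)
   = 1 / (1 + 89.125 + 5.8884) = 1/96.014 = 0.01042

α₀ = 0.0104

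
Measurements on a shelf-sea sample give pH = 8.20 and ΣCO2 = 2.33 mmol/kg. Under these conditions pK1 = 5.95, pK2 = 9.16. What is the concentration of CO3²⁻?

α₂ = 1 / (1 + [H⁺]/K2 + [H⁺]²/(K1K2)) = 1 / (1 + 10^+0.96 + 10^-1.29)
   = 1 / (1 + 9.1201 + 0.051286) = 1/10.171 = 0.09831
[CO3²⁻] = α₂ × DIC = 0.09831 × 2.33 = 0.229 mmol/kg

[CO3²⁻] = 0.229 mmol/kg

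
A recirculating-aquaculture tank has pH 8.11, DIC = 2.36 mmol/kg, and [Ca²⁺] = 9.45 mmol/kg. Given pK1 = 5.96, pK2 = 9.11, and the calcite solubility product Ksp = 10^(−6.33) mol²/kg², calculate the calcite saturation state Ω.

α₂ = 1 / (1 + [H⁺]/K2 + [H⁺]²/(K1K2)) = 1 / (1 + 10^+1.00 + 10^-1.15)
   = 1 / (1 + 10.000 + 0.070795) = 1/11.071 = 0.09033
[CO3²⁻] = α₂ × DIC = 0.09033 × 2.36 = 0.2132 mmol/kg
Ksp = 10^(−6.33) = 4.677×10^-7
Ω = [Ca²⁺][CO3²⁻]/Ksp = (9.45×10^-3)(2.132×10^-4) / 4.677×10^-7 = 4.31

Ω = 4.31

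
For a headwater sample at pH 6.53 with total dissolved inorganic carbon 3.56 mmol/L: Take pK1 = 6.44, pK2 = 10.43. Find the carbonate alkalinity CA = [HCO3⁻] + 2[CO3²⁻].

CA = 1.96 mmol/L

CA = [HCO3⁻] + 2[CO3²⁻] = (α₁ + 2α₂)·DIC
At pH 6.53: [H⁺]/K1 = 10^-0.09 = 0.81283, K2/[H⁺] = 10^-3.90 = 0.00012589
α₁ = 1/(1 + 0.81283 + 0.00012589) = 1/1.8130 = 0.5516; α₂ = α₁·K2/[H⁺] = 6.944×10^-5
α₁ + 2α₂ = 0.5517
CA = 0.5517 × 3.56 = 1.96 mmol/L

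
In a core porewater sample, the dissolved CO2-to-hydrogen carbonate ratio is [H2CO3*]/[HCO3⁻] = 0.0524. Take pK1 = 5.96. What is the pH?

pH = 7.24

From K1 = [H⁺][HCO3⁻]/[H2CO3*]:  pH = pK1 − log₁₀([H2CO3*]/[HCO3⁻])
log₁₀(0.0524) = -1.281
pH = 5.96 − (-1.281) = 7.24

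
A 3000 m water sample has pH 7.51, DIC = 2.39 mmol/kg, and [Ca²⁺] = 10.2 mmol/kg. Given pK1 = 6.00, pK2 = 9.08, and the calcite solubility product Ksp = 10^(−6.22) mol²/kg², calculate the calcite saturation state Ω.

Ω = 1.03

α₂ = 1 / (1 + [H⁺]/K2 + [H⁺]²/(K1K2)) = 1 / (1 + 10^+1.57 + 10^+0.06)
   = 1 / (1 + 37.154 + 1.1482) = 1/39.302 = 0.02544
[CO3²⁻] = α₂ × DIC = 0.02544 × 2.39 = 0.06081 mmol/kg
Ksp = 10^(−6.22) = 6.026×10^-7
Ω = [Ca²⁺][CO3²⁻]/Ksp = (10.2×10^-3)(6.081×10^-5) / 6.026×10^-7 = 1.03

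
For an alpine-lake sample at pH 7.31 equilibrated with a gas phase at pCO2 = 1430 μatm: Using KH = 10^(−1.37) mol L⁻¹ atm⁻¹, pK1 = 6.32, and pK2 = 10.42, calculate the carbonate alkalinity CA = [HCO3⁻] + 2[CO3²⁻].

CA = 0.597 mmol/L

[CO2*] = KH · pCO2 = 10^(−1.37) × 1430×10^-6 = 6.100×10^-5 mol/L
α₀ = 1/(1 + K1/[H⁺] + K1K2/[H⁺]²) = 1/(1 + 10^+0.99 + 10^-2.12) = 0.09276
DIC = [CO2*]/α₀ = 6.100×10^-5 / 0.09276 = 0.6576 mmol/L
CA = (α₁ + 2α₂)·DIC = (0.9065 + 2×0.0007037) × 0.6576 = 0.597 mmol/L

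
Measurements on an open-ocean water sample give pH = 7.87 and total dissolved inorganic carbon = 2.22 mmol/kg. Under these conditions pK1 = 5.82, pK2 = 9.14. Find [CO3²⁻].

α₂ = 1 / (1 + [H⁺]/K2 + [H⁺]²/(K1K2)) = 1 / (1 + 10^+1.27 + 10^-0.78)
   = 1 / (1 + 18.621 + 0.16596) = 1/19.787 = 0.05054
[CO3²⁻] = α₂ × DIC = 0.05054 × 2.22 = 0.112 mmol/kg

[CO3²⁻] = 0.112 mmol/kg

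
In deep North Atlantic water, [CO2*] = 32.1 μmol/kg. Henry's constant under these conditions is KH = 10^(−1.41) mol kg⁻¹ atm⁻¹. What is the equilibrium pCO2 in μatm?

KH = 10^(−1.41) = 3.890×10^-2 mol kg⁻¹ atm⁻¹
pCO2 = [CO2*]/KH = 32.1×10^-6 / 3.890×10^-2 = 8.25×10^-4 atm = 825 μatm

pCO2 = 825 μatm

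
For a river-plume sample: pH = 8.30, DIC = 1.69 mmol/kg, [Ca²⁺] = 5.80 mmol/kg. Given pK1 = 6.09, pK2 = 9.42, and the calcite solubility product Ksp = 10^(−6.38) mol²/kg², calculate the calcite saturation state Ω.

α₂ = 1 / (1 + [H⁺]/K2 + [H⁺]²/(K1K2)) = 1 / (1 + 10^+1.12 + 10^-1.09)
   = 1 / (1 + 13.183 + 0.081283) = 1/14.264 = 0.07011
[CO3²⁻] = α₂ × DIC = 0.07011 × 1.69 = 0.1185 mmol/kg
Ksp = 10^(−6.38) = 4.169×10^-7
Ω = [Ca²⁺][CO3²⁻]/Ksp = (5.80×10^-3)(1.185×10^-4) / 4.169×10^-7 = 1.65

Ω = 1.65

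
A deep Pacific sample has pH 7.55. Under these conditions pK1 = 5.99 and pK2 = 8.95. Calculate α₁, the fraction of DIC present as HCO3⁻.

α₁ = 0.937

α₁ = 1 / (1 + [H⁺]/K1 + K2/[H⁺]) = 1 / (1 + 10^-1.56 + 10^-1.40)
   = 1 / (1 + 0.027542 + 0.039811) = 1/1.0674 = 0.9369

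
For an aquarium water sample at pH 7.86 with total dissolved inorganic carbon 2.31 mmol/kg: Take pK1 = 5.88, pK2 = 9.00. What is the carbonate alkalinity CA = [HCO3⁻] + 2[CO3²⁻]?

CA = [HCO3⁻] + 2[CO3²⁻] = (α₁ + 2α₂)·DIC
At pH 7.86: [H⁺]/K1 = 10^-1.98 = 0.010471, K2/[H⁺] = 10^-1.14 = 0.072444
α₁ = 1/(1 + 0.010471 + 0.072444) = 1/1.0829 = 0.9234; α₂ = α₁·K2/[H⁺] = 0.06690
α₁ + 2α₂ = 1.0572
CA = 1.0572 × 2.31 = 2.44 mmol/kg

CA = 2.44 mmol/kg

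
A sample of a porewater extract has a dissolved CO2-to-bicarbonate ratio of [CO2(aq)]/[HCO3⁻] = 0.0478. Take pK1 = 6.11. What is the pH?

pH = 7.43

From K1 = [H⁺][HCO3⁻]/[CO2(aq)]:  pH = pK1 − log₁₀([CO2(aq)]/[HCO3⁻])
log₁₀(0.0478) = -1.321
pH = 6.11 − (-1.321) = 7.43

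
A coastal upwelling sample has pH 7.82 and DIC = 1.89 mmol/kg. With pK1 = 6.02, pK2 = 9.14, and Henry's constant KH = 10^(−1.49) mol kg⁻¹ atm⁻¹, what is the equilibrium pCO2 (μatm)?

pCO2 = 870 μatm

α₀ = 1 / (1 + K1/[H⁺] + K1K2/[H⁺]²) = 1 / (1 + 10^+1.80 + 10^+0.48)
   = 1 / (1 + 63.096 + 3.0200) = 1/67.116 = 0.01490
[CO2*] = α₀ × DIC = 0.01490 × 1.89 = 0.02816 mmol/kg
pCO2 = [CO2*]/KH = 2.816×10^-5 / 3.236×10^-2 = 870 μatm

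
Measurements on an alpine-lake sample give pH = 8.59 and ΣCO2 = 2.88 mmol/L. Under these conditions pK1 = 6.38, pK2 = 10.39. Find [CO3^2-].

α₂ = 1 / (1 + [H⁺]/K2 + [H⁺]²/(K1K2)) = 1 / (1 + 10^+1.80 + 10^-0.41)
   = 1 / (1 + 63.096 + 0.38905) = 1/64.485 = 0.01551
[CO3²⁻] = α₂ × DIC = 0.01551 × 2.88 = 0.0447 mmol/L

[CO3²⁻] = 0.0447 mmol/L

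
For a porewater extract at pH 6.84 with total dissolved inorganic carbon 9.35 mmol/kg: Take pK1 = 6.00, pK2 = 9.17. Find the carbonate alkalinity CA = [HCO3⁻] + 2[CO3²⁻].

CA = 8.21 mmol/kg

CA = [HCO3⁻] + 2[CO3²⁻] = (α₁ + 2α₂)·DIC
At pH 6.84: [H⁺]/K1 = 10^-0.84 = 0.14454, K2/[H⁺] = 10^-2.33 = 0.0046774
α₁ = 1/(1 + 0.14454 + 0.0046774) = 1/1.1492 = 0.8702; α₂ = α₁·K2/[H⁺] = 0.004070
α₁ + 2α₂ = 0.8783
CA = 0.8783 × 9.35 = 8.21 mmol/kg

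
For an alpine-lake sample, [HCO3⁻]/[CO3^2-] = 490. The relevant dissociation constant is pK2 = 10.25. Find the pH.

From K2 = [H⁺][CO3^2-]/[HCO3⁻]:  pH = pK2 − log₁₀([HCO3⁻]/[CO3^2-])
log₁₀(490) = +2.690
pH = 10.25 − (+2.690) = 7.56

pH = 7.56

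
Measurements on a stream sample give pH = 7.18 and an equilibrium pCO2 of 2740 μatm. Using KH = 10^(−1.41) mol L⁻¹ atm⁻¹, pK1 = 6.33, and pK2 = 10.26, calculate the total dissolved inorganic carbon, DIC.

[CO2*] = KH · pCO2 = 10^(−1.41) × 2740×10^-6 = 1.066×10^-4 mol/L
α₀ = 1/(1 + K1/[H⁺] + K1K2/[H⁺]²) = 1/(1 + 10^+0.85 + 10^-2.23) = 0.1237
DIC = [CO2*]/α₀ = 1.066×10^-4 / 0.1237 = 0.862 mmol/L

DIC = 0.862 mmol/L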